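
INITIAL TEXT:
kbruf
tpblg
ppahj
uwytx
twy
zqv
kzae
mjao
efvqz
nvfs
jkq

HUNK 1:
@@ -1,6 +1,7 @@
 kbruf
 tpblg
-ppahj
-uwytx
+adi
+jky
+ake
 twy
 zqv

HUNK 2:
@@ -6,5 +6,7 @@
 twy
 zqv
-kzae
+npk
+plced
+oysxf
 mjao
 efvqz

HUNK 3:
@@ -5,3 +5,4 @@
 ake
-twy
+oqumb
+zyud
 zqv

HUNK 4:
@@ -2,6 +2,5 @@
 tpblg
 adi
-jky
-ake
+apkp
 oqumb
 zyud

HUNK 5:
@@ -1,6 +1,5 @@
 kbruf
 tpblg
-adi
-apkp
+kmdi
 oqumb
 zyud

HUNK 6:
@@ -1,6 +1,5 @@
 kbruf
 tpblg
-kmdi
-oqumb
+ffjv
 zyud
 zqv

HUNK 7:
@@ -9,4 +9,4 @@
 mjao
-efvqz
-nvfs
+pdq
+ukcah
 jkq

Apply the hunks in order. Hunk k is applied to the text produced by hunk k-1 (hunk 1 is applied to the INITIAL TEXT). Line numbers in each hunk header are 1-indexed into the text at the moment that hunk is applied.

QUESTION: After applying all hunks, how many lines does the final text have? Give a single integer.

Answer: 12

Derivation:
Hunk 1: at line 1 remove [ppahj,uwytx] add [adi,jky,ake] -> 12 lines: kbruf tpblg adi jky ake twy zqv kzae mjao efvqz nvfs jkq
Hunk 2: at line 6 remove [kzae] add [npk,plced,oysxf] -> 14 lines: kbruf tpblg adi jky ake twy zqv npk plced oysxf mjao efvqz nvfs jkq
Hunk 3: at line 5 remove [twy] add [oqumb,zyud] -> 15 lines: kbruf tpblg adi jky ake oqumb zyud zqv npk plced oysxf mjao efvqz nvfs jkq
Hunk 4: at line 2 remove [jky,ake] add [apkp] -> 14 lines: kbruf tpblg adi apkp oqumb zyud zqv npk plced oysxf mjao efvqz nvfs jkq
Hunk 5: at line 1 remove [adi,apkp] add [kmdi] -> 13 lines: kbruf tpblg kmdi oqumb zyud zqv npk plced oysxf mjao efvqz nvfs jkq
Hunk 6: at line 1 remove [kmdi,oqumb] add [ffjv] -> 12 lines: kbruf tpblg ffjv zyud zqv npk plced oysxf mjao efvqz nvfs jkq
Hunk 7: at line 9 remove [efvqz,nvfs] add [pdq,ukcah] -> 12 lines: kbruf tpblg ffjv zyud zqv npk plced oysxf mjao pdq ukcah jkq
Final line count: 12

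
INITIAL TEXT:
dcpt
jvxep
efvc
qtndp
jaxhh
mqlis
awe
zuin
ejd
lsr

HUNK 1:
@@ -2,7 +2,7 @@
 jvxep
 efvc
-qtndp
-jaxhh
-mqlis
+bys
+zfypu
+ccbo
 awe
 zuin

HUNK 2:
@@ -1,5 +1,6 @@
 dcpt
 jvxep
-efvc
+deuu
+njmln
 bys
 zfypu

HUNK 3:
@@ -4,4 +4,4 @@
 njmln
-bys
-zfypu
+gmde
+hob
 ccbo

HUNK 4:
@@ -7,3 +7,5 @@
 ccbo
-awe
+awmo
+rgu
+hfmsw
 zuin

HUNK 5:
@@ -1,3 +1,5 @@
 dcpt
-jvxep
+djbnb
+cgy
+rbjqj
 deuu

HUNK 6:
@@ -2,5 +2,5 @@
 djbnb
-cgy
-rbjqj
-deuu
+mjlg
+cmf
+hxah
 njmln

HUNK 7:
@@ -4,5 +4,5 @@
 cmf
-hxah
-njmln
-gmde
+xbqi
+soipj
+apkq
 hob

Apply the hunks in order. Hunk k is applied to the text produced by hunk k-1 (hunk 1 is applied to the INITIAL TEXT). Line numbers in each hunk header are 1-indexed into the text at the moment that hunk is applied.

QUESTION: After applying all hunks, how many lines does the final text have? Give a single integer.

Hunk 1: at line 2 remove [qtndp,jaxhh,mqlis] add [bys,zfypu,ccbo] -> 10 lines: dcpt jvxep efvc bys zfypu ccbo awe zuin ejd lsr
Hunk 2: at line 1 remove [efvc] add [deuu,njmln] -> 11 lines: dcpt jvxep deuu njmln bys zfypu ccbo awe zuin ejd lsr
Hunk 3: at line 4 remove [bys,zfypu] add [gmde,hob] -> 11 lines: dcpt jvxep deuu njmln gmde hob ccbo awe zuin ejd lsr
Hunk 4: at line 7 remove [awe] add [awmo,rgu,hfmsw] -> 13 lines: dcpt jvxep deuu njmln gmde hob ccbo awmo rgu hfmsw zuin ejd lsr
Hunk 5: at line 1 remove [jvxep] add [djbnb,cgy,rbjqj] -> 15 lines: dcpt djbnb cgy rbjqj deuu njmln gmde hob ccbo awmo rgu hfmsw zuin ejd lsr
Hunk 6: at line 2 remove [cgy,rbjqj,deuu] add [mjlg,cmf,hxah] -> 15 lines: dcpt djbnb mjlg cmf hxah njmln gmde hob ccbo awmo rgu hfmsw zuin ejd lsr
Hunk 7: at line 4 remove [hxah,njmln,gmde] add [xbqi,soipj,apkq] -> 15 lines: dcpt djbnb mjlg cmf xbqi soipj apkq hob ccbo awmo rgu hfmsw zuin ejd lsr
Final line count: 15

Answer: 15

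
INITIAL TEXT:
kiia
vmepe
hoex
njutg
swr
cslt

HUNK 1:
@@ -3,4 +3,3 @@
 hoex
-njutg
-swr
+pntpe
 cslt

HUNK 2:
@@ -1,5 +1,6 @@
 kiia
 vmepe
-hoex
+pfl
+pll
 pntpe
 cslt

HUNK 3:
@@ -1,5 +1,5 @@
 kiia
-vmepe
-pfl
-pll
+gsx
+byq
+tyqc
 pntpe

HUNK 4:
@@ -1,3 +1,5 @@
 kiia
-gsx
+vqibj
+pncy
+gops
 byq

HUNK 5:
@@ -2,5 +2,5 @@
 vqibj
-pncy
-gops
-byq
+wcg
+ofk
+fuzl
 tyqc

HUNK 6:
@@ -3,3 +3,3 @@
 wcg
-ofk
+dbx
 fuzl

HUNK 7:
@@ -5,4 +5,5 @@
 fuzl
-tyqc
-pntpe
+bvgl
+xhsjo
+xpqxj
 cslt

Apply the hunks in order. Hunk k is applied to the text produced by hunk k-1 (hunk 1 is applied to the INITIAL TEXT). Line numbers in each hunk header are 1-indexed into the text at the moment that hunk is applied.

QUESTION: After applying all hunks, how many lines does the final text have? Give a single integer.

Answer: 9

Derivation:
Hunk 1: at line 3 remove [njutg,swr] add [pntpe] -> 5 lines: kiia vmepe hoex pntpe cslt
Hunk 2: at line 1 remove [hoex] add [pfl,pll] -> 6 lines: kiia vmepe pfl pll pntpe cslt
Hunk 3: at line 1 remove [vmepe,pfl,pll] add [gsx,byq,tyqc] -> 6 lines: kiia gsx byq tyqc pntpe cslt
Hunk 4: at line 1 remove [gsx] add [vqibj,pncy,gops] -> 8 lines: kiia vqibj pncy gops byq tyqc pntpe cslt
Hunk 5: at line 2 remove [pncy,gops,byq] add [wcg,ofk,fuzl] -> 8 lines: kiia vqibj wcg ofk fuzl tyqc pntpe cslt
Hunk 6: at line 3 remove [ofk] add [dbx] -> 8 lines: kiia vqibj wcg dbx fuzl tyqc pntpe cslt
Hunk 7: at line 5 remove [tyqc,pntpe] add [bvgl,xhsjo,xpqxj] -> 9 lines: kiia vqibj wcg dbx fuzl bvgl xhsjo xpqxj cslt
Final line count: 9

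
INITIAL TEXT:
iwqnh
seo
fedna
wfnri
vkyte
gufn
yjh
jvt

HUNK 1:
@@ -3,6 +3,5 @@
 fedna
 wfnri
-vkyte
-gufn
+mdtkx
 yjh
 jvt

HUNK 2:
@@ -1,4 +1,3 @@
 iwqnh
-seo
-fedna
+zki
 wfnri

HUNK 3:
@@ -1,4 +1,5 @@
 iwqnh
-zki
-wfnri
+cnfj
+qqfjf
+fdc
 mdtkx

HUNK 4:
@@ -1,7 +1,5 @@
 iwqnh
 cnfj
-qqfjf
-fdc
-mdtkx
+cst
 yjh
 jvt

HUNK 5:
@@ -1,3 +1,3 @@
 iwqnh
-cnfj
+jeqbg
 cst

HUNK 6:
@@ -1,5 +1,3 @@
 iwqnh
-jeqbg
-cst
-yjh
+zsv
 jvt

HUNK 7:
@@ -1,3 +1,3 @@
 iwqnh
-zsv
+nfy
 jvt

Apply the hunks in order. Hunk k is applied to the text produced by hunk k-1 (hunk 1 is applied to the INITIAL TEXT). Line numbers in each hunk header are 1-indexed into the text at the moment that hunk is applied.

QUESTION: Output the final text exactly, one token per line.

Answer: iwqnh
nfy
jvt

Derivation:
Hunk 1: at line 3 remove [vkyte,gufn] add [mdtkx] -> 7 lines: iwqnh seo fedna wfnri mdtkx yjh jvt
Hunk 2: at line 1 remove [seo,fedna] add [zki] -> 6 lines: iwqnh zki wfnri mdtkx yjh jvt
Hunk 3: at line 1 remove [zki,wfnri] add [cnfj,qqfjf,fdc] -> 7 lines: iwqnh cnfj qqfjf fdc mdtkx yjh jvt
Hunk 4: at line 1 remove [qqfjf,fdc,mdtkx] add [cst] -> 5 lines: iwqnh cnfj cst yjh jvt
Hunk 5: at line 1 remove [cnfj] add [jeqbg] -> 5 lines: iwqnh jeqbg cst yjh jvt
Hunk 6: at line 1 remove [jeqbg,cst,yjh] add [zsv] -> 3 lines: iwqnh zsv jvt
Hunk 7: at line 1 remove [zsv] add [nfy] -> 3 lines: iwqnh nfy jvt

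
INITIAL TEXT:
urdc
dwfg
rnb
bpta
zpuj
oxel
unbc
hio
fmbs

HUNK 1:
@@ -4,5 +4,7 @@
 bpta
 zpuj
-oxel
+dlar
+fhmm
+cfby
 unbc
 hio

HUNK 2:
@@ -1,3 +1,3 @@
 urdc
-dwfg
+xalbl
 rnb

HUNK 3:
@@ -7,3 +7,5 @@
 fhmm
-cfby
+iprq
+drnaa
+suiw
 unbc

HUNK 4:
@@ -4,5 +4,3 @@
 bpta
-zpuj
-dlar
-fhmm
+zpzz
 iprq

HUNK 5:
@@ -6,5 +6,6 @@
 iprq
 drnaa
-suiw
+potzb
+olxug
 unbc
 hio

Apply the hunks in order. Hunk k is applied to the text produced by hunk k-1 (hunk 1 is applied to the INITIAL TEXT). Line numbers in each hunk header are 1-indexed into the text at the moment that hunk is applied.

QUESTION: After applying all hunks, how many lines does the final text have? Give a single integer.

Answer: 12

Derivation:
Hunk 1: at line 4 remove [oxel] add [dlar,fhmm,cfby] -> 11 lines: urdc dwfg rnb bpta zpuj dlar fhmm cfby unbc hio fmbs
Hunk 2: at line 1 remove [dwfg] add [xalbl] -> 11 lines: urdc xalbl rnb bpta zpuj dlar fhmm cfby unbc hio fmbs
Hunk 3: at line 7 remove [cfby] add [iprq,drnaa,suiw] -> 13 lines: urdc xalbl rnb bpta zpuj dlar fhmm iprq drnaa suiw unbc hio fmbs
Hunk 4: at line 4 remove [zpuj,dlar,fhmm] add [zpzz] -> 11 lines: urdc xalbl rnb bpta zpzz iprq drnaa suiw unbc hio fmbs
Hunk 5: at line 6 remove [suiw] add [potzb,olxug] -> 12 lines: urdc xalbl rnb bpta zpzz iprq drnaa potzb olxug unbc hio fmbs
Final line count: 12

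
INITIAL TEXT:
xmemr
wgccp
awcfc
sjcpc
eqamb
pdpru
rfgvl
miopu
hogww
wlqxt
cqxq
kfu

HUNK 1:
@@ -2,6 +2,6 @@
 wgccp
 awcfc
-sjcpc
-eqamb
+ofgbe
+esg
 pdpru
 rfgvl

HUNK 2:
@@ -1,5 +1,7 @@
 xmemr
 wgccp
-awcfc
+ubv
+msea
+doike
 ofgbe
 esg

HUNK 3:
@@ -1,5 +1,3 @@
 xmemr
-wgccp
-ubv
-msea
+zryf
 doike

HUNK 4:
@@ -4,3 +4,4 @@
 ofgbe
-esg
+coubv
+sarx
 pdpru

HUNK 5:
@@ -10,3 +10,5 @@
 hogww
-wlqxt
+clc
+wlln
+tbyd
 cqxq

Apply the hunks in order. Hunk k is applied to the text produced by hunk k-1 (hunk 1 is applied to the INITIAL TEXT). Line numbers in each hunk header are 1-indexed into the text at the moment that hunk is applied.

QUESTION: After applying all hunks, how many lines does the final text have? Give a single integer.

Answer: 15

Derivation:
Hunk 1: at line 2 remove [sjcpc,eqamb] add [ofgbe,esg] -> 12 lines: xmemr wgccp awcfc ofgbe esg pdpru rfgvl miopu hogww wlqxt cqxq kfu
Hunk 2: at line 1 remove [awcfc] add [ubv,msea,doike] -> 14 lines: xmemr wgccp ubv msea doike ofgbe esg pdpru rfgvl miopu hogww wlqxt cqxq kfu
Hunk 3: at line 1 remove [wgccp,ubv,msea] add [zryf] -> 12 lines: xmemr zryf doike ofgbe esg pdpru rfgvl miopu hogww wlqxt cqxq kfu
Hunk 4: at line 4 remove [esg] add [coubv,sarx] -> 13 lines: xmemr zryf doike ofgbe coubv sarx pdpru rfgvl miopu hogww wlqxt cqxq kfu
Hunk 5: at line 10 remove [wlqxt] add [clc,wlln,tbyd] -> 15 lines: xmemr zryf doike ofgbe coubv sarx pdpru rfgvl miopu hogww clc wlln tbyd cqxq kfu
Final line count: 15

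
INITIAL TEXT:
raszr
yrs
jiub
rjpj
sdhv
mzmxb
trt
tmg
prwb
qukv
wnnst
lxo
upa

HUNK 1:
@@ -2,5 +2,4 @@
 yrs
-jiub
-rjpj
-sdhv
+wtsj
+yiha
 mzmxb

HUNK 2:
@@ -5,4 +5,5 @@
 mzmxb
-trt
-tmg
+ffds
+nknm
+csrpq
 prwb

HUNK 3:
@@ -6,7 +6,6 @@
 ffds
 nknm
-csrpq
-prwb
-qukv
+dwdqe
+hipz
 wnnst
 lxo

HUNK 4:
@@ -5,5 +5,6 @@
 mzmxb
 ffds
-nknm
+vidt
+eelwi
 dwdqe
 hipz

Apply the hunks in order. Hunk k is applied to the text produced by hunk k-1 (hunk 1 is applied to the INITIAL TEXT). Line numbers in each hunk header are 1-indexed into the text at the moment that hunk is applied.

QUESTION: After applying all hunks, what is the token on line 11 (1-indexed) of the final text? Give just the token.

Answer: wnnst

Derivation:
Hunk 1: at line 2 remove [jiub,rjpj,sdhv] add [wtsj,yiha] -> 12 lines: raszr yrs wtsj yiha mzmxb trt tmg prwb qukv wnnst lxo upa
Hunk 2: at line 5 remove [trt,tmg] add [ffds,nknm,csrpq] -> 13 lines: raszr yrs wtsj yiha mzmxb ffds nknm csrpq prwb qukv wnnst lxo upa
Hunk 3: at line 6 remove [csrpq,prwb,qukv] add [dwdqe,hipz] -> 12 lines: raszr yrs wtsj yiha mzmxb ffds nknm dwdqe hipz wnnst lxo upa
Hunk 4: at line 5 remove [nknm] add [vidt,eelwi] -> 13 lines: raszr yrs wtsj yiha mzmxb ffds vidt eelwi dwdqe hipz wnnst lxo upa
Final line 11: wnnst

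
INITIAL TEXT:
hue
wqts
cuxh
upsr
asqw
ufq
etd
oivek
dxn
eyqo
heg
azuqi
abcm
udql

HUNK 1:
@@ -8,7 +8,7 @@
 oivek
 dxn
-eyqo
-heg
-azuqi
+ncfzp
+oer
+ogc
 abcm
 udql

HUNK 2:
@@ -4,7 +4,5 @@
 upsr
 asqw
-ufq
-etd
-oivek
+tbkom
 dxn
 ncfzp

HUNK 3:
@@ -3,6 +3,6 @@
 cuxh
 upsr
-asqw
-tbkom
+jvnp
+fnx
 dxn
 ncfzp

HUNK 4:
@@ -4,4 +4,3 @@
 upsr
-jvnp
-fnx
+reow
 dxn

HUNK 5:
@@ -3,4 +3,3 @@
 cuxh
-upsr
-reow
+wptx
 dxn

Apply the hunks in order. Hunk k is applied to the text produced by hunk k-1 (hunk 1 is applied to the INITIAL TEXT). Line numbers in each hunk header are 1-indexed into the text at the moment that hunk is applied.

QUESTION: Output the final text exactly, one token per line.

Hunk 1: at line 8 remove [eyqo,heg,azuqi] add [ncfzp,oer,ogc] -> 14 lines: hue wqts cuxh upsr asqw ufq etd oivek dxn ncfzp oer ogc abcm udql
Hunk 2: at line 4 remove [ufq,etd,oivek] add [tbkom] -> 12 lines: hue wqts cuxh upsr asqw tbkom dxn ncfzp oer ogc abcm udql
Hunk 3: at line 3 remove [asqw,tbkom] add [jvnp,fnx] -> 12 lines: hue wqts cuxh upsr jvnp fnx dxn ncfzp oer ogc abcm udql
Hunk 4: at line 4 remove [jvnp,fnx] add [reow] -> 11 lines: hue wqts cuxh upsr reow dxn ncfzp oer ogc abcm udql
Hunk 5: at line 3 remove [upsr,reow] add [wptx] -> 10 lines: hue wqts cuxh wptx dxn ncfzp oer ogc abcm udql

Answer: hue
wqts
cuxh
wptx
dxn
ncfzp
oer
ogc
abcm
udql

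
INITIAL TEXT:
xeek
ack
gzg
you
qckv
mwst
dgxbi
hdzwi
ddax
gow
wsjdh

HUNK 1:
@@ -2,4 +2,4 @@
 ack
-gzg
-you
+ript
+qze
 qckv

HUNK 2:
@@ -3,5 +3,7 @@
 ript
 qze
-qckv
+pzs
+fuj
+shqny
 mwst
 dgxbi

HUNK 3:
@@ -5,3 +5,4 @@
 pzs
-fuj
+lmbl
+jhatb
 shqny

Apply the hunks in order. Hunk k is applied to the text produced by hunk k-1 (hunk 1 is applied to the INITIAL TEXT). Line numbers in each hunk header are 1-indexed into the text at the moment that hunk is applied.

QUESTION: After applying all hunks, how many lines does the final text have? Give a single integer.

Hunk 1: at line 2 remove [gzg,you] add [ript,qze] -> 11 lines: xeek ack ript qze qckv mwst dgxbi hdzwi ddax gow wsjdh
Hunk 2: at line 3 remove [qckv] add [pzs,fuj,shqny] -> 13 lines: xeek ack ript qze pzs fuj shqny mwst dgxbi hdzwi ddax gow wsjdh
Hunk 3: at line 5 remove [fuj] add [lmbl,jhatb] -> 14 lines: xeek ack ript qze pzs lmbl jhatb shqny mwst dgxbi hdzwi ddax gow wsjdh
Final line count: 14

Answer: 14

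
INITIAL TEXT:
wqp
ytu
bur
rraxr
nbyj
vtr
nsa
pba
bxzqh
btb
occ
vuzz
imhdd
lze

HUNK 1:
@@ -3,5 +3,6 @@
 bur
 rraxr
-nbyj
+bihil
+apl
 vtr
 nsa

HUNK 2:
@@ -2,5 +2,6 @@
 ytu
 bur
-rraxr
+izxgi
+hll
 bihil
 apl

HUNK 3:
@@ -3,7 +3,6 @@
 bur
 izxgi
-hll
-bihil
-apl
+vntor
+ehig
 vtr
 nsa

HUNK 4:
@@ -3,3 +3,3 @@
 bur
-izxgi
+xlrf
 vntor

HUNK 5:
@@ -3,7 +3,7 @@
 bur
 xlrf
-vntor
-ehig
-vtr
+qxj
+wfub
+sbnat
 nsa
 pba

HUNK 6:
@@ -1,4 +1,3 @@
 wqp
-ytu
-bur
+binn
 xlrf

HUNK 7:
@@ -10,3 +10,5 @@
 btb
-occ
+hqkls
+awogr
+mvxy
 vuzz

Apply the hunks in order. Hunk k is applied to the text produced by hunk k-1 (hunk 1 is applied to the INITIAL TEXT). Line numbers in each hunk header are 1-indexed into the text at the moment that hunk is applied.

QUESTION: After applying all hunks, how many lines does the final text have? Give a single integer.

Answer: 16

Derivation:
Hunk 1: at line 3 remove [nbyj] add [bihil,apl] -> 15 lines: wqp ytu bur rraxr bihil apl vtr nsa pba bxzqh btb occ vuzz imhdd lze
Hunk 2: at line 2 remove [rraxr] add [izxgi,hll] -> 16 lines: wqp ytu bur izxgi hll bihil apl vtr nsa pba bxzqh btb occ vuzz imhdd lze
Hunk 3: at line 3 remove [hll,bihil,apl] add [vntor,ehig] -> 15 lines: wqp ytu bur izxgi vntor ehig vtr nsa pba bxzqh btb occ vuzz imhdd lze
Hunk 4: at line 3 remove [izxgi] add [xlrf] -> 15 lines: wqp ytu bur xlrf vntor ehig vtr nsa pba bxzqh btb occ vuzz imhdd lze
Hunk 5: at line 3 remove [vntor,ehig,vtr] add [qxj,wfub,sbnat] -> 15 lines: wqp ytu bur xlrf qxj wfub sbnat nsa pba bxzqh btb occ vuzz imhdd lze
Hunk 6: at line 1 remove [ytu,bur] add [binn] -> 14 lines: wqp binn xlrf qxj wfub sbnat nsa pba bxzqh btb occ vuzz imhdd lze
Hunk 7: at line 10 remove [occ] add [hqkls,awogr,mvxy] -> 16 lines: wqp binn xlrf qxj wfub sbnat nsa pba bxzqh btb hqkls awogr mvxy vuzz imhdd lze
Final line count: 16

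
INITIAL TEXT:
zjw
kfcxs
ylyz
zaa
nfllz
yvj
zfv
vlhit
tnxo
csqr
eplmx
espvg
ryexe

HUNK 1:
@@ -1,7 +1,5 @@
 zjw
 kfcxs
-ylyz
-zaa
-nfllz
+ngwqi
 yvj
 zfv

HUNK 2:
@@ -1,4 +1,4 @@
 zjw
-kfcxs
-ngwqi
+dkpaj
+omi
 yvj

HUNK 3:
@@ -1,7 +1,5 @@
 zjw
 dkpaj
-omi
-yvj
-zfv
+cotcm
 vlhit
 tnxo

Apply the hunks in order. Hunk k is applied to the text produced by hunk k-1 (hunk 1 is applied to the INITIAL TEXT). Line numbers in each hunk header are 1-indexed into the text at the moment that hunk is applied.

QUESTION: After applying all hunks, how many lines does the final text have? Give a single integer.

Hunk 1: at line 1 remove [ylyz,zaa,nfllz] add [ngwqi] -> 11 lines: zjw kfcxs ngwqi yvj zfv vlhit tnxo csqr eplmx espvg ryexe
Hunk 2: at line 1 remove [kfcxs,ngwqi] add [dkpaj,omi] -> 11 lines: zjw dkpaj omi yvj zfv vlhit tnxo csqr eplmx espvg ryexe
Hunk 3: at line 1 remove [omi,yvj,zfv] add [cotcm] -> 9 lines: zjw dkpaj cotcm vlhit tnxo csqr eplmx espvg ryexe
Final line count: 9

Answer: 9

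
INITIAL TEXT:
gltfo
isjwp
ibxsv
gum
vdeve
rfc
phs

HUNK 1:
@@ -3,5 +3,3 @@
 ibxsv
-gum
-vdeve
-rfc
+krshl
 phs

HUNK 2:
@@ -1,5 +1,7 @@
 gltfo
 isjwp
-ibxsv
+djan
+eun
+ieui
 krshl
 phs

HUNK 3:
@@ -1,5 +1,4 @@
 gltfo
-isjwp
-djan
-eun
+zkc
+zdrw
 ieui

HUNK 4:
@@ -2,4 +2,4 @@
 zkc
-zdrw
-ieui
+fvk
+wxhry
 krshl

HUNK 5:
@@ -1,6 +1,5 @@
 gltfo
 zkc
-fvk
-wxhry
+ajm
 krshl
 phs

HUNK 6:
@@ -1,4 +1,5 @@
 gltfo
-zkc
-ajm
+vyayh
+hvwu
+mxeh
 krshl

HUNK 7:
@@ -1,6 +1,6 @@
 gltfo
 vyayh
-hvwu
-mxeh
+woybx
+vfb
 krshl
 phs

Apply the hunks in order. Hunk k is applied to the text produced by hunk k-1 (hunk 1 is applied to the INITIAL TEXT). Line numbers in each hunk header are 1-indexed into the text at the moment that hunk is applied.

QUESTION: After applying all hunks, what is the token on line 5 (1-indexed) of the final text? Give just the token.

Answer: krshl

Derivation:
Hunk 1: at line 3 remove [gum,vdeve,rfc] add [krshl] -> 5 lines: gltfo isjwp ibxsv krshl phs
Hunk 2: at line 1 remove [ibxsv] add [djan,eun,ieui] -> 7 lines: gltfo isjwp djan eun ieui krshl phs
Hunk 3: at line 1 remove [isjwp,djan,eun] add [zkc,zdrw] -> 6 lines: gltfo zkc zdrw ieui krshl phs
Hunk 4: at line 2 remove [zdrw,ieui] add [fvk,wxhry] -> 6 lines: gltfo zkc fvk wxhry krshl phs
Hunk 5: at line 1 remove [fvk,wxhry] add [ajm] -> 5 lines: gltfo zkc ajm krshl phs
Hunk 6: at line 1 remove [zkc,ajm] add [vyayh,hvwu,mxeh] -> 6 lines: gltfo vyayh hvwu mxeh krshl phs
Hunk 7: at line 1 remove [hvwu,mxeh] add [woybx,vfb] -> 6 lines: gltfo vyayh woybx vfb krshl phs
Final line 5: krshl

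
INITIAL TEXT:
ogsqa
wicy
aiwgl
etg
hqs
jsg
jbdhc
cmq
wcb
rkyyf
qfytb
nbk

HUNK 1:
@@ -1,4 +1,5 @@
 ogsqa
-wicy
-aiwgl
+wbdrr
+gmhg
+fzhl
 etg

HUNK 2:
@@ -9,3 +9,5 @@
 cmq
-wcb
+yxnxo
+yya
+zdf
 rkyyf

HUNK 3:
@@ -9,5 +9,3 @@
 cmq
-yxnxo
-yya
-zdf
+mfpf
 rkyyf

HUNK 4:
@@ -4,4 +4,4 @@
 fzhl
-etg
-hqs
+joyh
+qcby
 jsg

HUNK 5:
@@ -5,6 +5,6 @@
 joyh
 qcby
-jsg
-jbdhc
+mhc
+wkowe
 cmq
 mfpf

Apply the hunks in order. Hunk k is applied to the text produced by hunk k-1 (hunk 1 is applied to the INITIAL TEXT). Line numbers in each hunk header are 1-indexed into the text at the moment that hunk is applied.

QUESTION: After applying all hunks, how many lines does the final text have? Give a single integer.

Hunk 1: at line 1 remove [wicy,aiwgl] add [wbdrr,gmhg,fzhl] -> 13 lines: ogsqa wbdrr gmhg fzhl etg hqs jsg jbdhc cmq wcb rkyyf qfytb nbk
Hunk 2: at line 9 remove [wcb] add [yxnxo,yya,zdf] -> 15 lines: ogsqa wbdrr gmhg fzhl etg hqs jsg jbdhc cmq yxnxo yya zdf rkyyf qfytb nbk
Hunk 3: at line 9 remove [yxnxo,yya,zdf] add [mfpf] -> 13 lines: ogsqa wbdrr gmhg fzhl etg hqs jsg jbdhc cmq mfpf rkyyf qfytb nbk
Hunk 4: at line 4 remove [etg,hqs] add [joyh,qcby] -> 13 lines: ogsqa wbdrr gmhg fzhl joyh qcby jsg jbdhc cmq mfpf rkyyf qfytb nbk
Hunk 5: at line 5 remove [jsg,jbdhc] add [mhc,wkowe] -> 13 lines: ogsqa wbdrr gmhg fzhl joyh qcby mhc wkowe cmq mfpf rkyyf qfytb nbk
Final line count: 13

Answer: 13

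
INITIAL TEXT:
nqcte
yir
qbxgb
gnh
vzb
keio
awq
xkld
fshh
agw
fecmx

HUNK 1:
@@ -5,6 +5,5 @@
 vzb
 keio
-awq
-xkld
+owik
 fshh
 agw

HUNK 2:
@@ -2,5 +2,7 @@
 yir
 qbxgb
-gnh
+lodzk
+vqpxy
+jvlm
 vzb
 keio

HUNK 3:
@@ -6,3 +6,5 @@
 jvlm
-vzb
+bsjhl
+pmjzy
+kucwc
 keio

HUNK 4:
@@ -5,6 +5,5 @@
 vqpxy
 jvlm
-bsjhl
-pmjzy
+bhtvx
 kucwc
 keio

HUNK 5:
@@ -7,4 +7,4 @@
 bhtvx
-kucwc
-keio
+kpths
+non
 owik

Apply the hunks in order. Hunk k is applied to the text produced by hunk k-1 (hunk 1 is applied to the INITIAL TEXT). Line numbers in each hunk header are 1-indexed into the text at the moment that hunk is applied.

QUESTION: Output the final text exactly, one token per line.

Answer: nqcte
yir
qbxgb
lodzk
vqpxy
jvlm
bhtvx
kpths
non
owik
fshh
agw
fecmx

Derivation:
Hunk 1: at line 5 remove [awq,xkld] add [owik] -> 10 lines: nqcte yir qbxgb gnh vzb keio owik fshh agw fecmx
Hunk 2: at line 2 remove [gnh] add [lodzk,vqpxy,jvlm] -> 12 lines: nqcte yir qbxgb lodzk vqpxy jvlm vzb keio owik fshh agw fecmx
Hunk 3: at line 6 remove [vzb] add [bsjhl,pmjzy,kucwc] -> 14 lines: nqcte yir qbxgb lodzk vqpxy jvlm bsjhl pmjzy kucwc keio owik fshh agw fecmx
Hunk 4: at line 5 remove [bsjhl,pmjzy] add [bhtvx] -> 13 lines: nqcte yir qbxgb lodzk vqpxy jvlm bhtvx kucwc keio owik fshh agw fecmx
Hunk 5: at line 7 remove [kucwc,keio] add [kpths,non] -> 13 lines: nqcte yir qbxgb lodzk vqpxy jvlm bhtvx kpths non owik fshh agw fecmx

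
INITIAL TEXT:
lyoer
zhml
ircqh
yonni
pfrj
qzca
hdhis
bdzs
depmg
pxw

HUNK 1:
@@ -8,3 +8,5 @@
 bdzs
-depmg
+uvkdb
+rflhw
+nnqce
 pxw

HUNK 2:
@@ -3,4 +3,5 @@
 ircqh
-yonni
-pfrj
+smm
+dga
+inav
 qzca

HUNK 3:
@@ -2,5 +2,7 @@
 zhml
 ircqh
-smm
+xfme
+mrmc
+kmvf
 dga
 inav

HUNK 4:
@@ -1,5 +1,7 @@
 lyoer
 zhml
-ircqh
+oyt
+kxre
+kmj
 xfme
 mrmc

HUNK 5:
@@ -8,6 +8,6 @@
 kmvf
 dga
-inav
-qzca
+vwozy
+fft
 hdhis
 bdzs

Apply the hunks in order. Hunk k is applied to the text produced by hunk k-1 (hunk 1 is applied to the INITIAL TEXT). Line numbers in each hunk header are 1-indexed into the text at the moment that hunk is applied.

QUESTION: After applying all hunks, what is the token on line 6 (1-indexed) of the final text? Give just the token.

Answer: xfme

Derivation:
Hunk 1: at line 8 remove [depmg] add [uvkdb,rflhw,nnqce] -> 12 lines: lyoer zhml ircqh yonni pfrj qzca hdhis bdzs uvkdb rflhw nnqce pxw
Hunk 2: at line 3 remove [yonni,pfrj] add [smm,dga,inav] -> 13 lines: lyoer zhml ircqh smm dga inav qzca hdhis bdzs uvkdb rflhw nnqce pxw
Hunk 3: at line 2 remove [smm] add [xfme,mrmc,kmvf] -> 15 lines: lyoer zhml ircqh xfme mrmc kmvf dga inav qzca hdhis bdzs uvkdb rflhw nnqce pxw
Hunk 4: at line 1 remove [ircqh] add [oyt,kxre,kmj] -> 17 lines: lyoer zhml oyt kxre kmj xfme mrmc kmvf dga inav qzca hdhis bdzs uvkdb rflhw nnqce pxw
Hunk 5: at line 8 remove [inav,qzca] add [vwozy,fft] -> 17 lines: lyoer zhml oyt kxre kmj xfme mrmc kmvf dga vwozy fft hdhis bdzs uvkdb rflhw nnqce pxw
Final line 6: xfme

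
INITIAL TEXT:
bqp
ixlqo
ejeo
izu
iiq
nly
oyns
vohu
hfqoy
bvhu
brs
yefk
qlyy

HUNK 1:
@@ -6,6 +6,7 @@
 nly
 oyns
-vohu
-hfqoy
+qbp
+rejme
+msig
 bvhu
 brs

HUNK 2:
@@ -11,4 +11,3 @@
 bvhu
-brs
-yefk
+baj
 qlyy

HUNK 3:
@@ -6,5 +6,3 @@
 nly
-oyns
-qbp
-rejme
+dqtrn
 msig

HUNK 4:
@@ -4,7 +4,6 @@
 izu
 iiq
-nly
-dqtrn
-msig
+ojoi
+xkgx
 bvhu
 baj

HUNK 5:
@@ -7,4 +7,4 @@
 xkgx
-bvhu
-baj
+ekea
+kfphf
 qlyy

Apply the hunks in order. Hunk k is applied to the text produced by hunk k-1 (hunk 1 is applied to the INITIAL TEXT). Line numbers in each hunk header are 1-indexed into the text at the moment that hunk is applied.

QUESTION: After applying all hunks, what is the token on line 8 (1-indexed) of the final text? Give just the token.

Answer: ekea

Derivation:
Hunk 1: at line 6 remove [vohu,hfqoy] add [qbp,rejme,msig] -> 14 lines: bqp ixlqo ejeo izu iiq nly oyns qbp rejme msig bvhu brs yefk qlyy
Hunk 2: at line 11 remove [brs,yefk] add [baj] -> 13 lines: bqp ixlqo ejeo izu iiq nly oyns qbp rejme msig bvhu baj qlyy
Hunk 3: at line 6 remove [oyns,qbp,rejme] add [dqtrn] -> 11 lines: bqp ixlqo ejeo izu iiq nly dqtrn msig bvhu baj qlyy
Hunk 4: at line 4 remove [nly,dqtrn,msig] add [ojoi,xkgx] -> 10 lines: bqp ixlqo ejeo izu iiq ojoi xkgx bvhu baj qlyy
Hunk 5: at line 7 remove [bvhu,baj] add [ekea,kfphf] -> 10 lines: bqp ixlqo ejeo izu iiq ojoi xkgx ekea kfphf qlyy
Final line 8: ekea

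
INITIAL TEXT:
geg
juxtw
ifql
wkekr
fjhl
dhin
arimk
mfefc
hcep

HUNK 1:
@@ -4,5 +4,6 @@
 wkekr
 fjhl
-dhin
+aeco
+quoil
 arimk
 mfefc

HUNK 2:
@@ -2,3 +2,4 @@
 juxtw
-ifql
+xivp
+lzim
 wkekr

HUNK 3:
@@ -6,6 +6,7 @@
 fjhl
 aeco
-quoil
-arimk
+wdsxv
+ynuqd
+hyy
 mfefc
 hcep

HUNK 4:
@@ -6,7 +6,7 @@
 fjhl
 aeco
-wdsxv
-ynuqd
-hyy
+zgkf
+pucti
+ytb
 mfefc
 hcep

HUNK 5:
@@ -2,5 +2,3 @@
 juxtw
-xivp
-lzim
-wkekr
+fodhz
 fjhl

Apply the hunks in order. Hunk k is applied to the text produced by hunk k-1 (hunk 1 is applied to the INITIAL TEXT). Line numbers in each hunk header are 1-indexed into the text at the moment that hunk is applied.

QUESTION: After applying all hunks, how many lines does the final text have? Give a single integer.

Hunk 1: at line 4 remove [dhin] add [aeco,quoil] -> 10 lines: geg juxtw ifql wkekr fjhl aeco quoil arimk mfefc hcep
Hunk 2: at line 2 remove [ifql] add [xivp,lzim] -> 11 lines: geg juxtw xivp lzim wkekr fjhl aeco quoil arimk mfefc hcep
Hunk 3: at line 6 remove [quoil,arimk] add [wdsxv,ynuqd,hyy] -> 12 lines: geg juxtw xivp lzim wkekr fjhl aeco wdsxv ynuqd hyy mfefc hcep
Hunk 4: at line 6 remove [wdsxv,ynuqd,hyy] add [zgkf,pucti,ytb] -> 12 lines: geg juxtw xivp lzim wkekr fjhl aeco zgkf pucti ytb mfefc hcep
Hunk 5: at line 2 remove [xivp,lzim,wkekr] add [fodhz] -> 10 lines: geg juxtw fodhz fjhl aeco zgkf pucti ytb mfefc hcep
Final line count: 10

Answer: 10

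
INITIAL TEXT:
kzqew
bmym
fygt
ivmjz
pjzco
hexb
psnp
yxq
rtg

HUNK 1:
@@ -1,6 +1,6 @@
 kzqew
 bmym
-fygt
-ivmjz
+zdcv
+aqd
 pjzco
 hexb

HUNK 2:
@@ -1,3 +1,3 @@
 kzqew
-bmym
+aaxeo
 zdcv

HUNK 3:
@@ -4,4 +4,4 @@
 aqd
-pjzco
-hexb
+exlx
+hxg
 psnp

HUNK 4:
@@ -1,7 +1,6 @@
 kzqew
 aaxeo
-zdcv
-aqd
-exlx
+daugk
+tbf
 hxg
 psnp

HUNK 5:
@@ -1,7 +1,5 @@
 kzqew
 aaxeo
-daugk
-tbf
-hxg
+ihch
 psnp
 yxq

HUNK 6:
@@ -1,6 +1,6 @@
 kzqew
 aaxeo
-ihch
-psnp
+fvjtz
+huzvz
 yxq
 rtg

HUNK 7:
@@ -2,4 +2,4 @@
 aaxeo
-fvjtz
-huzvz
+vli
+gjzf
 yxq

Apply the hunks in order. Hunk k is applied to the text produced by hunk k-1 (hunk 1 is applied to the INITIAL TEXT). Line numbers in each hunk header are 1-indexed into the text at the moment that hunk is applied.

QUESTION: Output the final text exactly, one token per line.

Hunk 1: at line 1 remove [fygt,ivmjz] add [zdcv,aqd] -> 9 lines: kzqew bmym zdcv aqd pjzco hexb psnp yxq rtg
Hunk 2: at line 1 remove [bmym] add [aaxeo] -> 9 lines: kzqew aaxeo zdcv aqd pjzco hexb psnp yxq rtg
Hunk 3: at line 4 remove [pjzco,hexb] add [exlx,hxg] -> 9 lines: kzqew aaxeo zdcv aqd exlx hxg psnp yxq rtg
Hunk 4: at line 1 remove [zdcv,aqd,exlx] add [daugk,tbf] -> 8 lines: kzqew aaxeo daugk tbf hxg psnp yxq rtg
Hunk 5: at line 1 remove [daugk,tbf,hxg] add [ihch] -> 6 lines: kzqew aaxeo ihch psnp yxq rtg
Hunk 6: at line 1 remove [ihch,psnp] add [fvjtz,huzvz] -> 6 lines: kzqew aaxeo fvjtz huzvz yxq rtg
Hunk 7: at line 2 remove [fvjtz,huzvz] add [vli,gjzf] -> 6 lines: kzqew aaxeo vli gjzf yxq rtg

Answer: kzqew
aaxeo
vli
gjzf
yxq
rtg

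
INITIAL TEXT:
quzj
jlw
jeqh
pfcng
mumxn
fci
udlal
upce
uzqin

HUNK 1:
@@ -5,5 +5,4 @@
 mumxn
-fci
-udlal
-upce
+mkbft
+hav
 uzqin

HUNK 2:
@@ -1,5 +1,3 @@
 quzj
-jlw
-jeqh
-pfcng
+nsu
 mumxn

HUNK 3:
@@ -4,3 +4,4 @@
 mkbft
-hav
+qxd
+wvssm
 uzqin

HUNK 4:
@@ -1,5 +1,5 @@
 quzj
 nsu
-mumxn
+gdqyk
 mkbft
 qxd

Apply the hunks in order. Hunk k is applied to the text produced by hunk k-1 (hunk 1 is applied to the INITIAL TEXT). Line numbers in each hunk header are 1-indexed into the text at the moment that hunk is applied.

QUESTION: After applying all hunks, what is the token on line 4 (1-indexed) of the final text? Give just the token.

Hunk 1: at line 5 remove [fci,udlal,upce] add [mkbft,hav] -> 8 lines: quzj jlw jeqh pfcng mumxn mkbft hav uzqin
Hunk 2: at line 1 remove [jlw,jeqh,pfcng] add [nsu] -> 6 lines: quzj nsu mumxn mkbft hav uzqin
Hunk 3: at line 4 remove [hav] add [qxd,wvssm] -> 7 lines: quzj nsu mumxn mkbft qxd wvssm uzqin
Hunk 4: at line 1 remove [mumxn] add [gdqyk] -> 7 lines: quzj nsu gdqyk mkbft qxd wvssm uzqin
Final line 4: mkbft

Answer: mkbft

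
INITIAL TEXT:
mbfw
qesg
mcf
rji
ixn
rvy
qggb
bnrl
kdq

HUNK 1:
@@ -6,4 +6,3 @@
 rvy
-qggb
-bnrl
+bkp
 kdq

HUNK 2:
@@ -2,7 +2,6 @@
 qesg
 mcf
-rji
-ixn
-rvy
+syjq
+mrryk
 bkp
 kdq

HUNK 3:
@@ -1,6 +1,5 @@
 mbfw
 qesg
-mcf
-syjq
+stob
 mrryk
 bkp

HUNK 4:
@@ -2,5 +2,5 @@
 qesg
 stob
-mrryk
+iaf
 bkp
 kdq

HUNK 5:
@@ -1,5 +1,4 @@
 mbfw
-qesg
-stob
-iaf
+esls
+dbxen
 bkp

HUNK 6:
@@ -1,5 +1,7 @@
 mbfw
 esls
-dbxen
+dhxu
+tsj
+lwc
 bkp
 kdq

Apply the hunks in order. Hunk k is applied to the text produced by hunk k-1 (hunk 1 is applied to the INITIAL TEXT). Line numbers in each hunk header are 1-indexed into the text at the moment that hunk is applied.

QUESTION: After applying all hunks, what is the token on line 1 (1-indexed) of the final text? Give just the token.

Hunk 1: at line 6 remove [qggb,bnrl] add [bkp] -> 8 lines: mbfw qesg mcf rji ixn rvy bkp kdq
Hunk 2: at line 2 remove [rji,ixn,rvy] add [syjq,mrryk] -> 7 lines: mbfw qesg mcf syjq mrryk bkp kdq
Hunk 3: at line 1 remove [mcf,syjq] add [stob] -> 6 lines: mbfw qesg stob mrryk bkp kdq
Hunk 4: at line 2 remove [mrryk] add [iaf] -> 6 lines: mbfw qesg stob iaf bkp kdq
Hunk 5: at line 1 remove [qesg,stob,iaf] add [esls,dbxen] -> 5 lines: mbfw esls dbxen bkp kdq
Hunk 6: at line 1 remove [dbxen] add [dhxu,tsj,lwc] -> 7 lines: mbfw esls dhxu tsj lwc bkp kdq
Final line 1: mbfw

Answer: mbfw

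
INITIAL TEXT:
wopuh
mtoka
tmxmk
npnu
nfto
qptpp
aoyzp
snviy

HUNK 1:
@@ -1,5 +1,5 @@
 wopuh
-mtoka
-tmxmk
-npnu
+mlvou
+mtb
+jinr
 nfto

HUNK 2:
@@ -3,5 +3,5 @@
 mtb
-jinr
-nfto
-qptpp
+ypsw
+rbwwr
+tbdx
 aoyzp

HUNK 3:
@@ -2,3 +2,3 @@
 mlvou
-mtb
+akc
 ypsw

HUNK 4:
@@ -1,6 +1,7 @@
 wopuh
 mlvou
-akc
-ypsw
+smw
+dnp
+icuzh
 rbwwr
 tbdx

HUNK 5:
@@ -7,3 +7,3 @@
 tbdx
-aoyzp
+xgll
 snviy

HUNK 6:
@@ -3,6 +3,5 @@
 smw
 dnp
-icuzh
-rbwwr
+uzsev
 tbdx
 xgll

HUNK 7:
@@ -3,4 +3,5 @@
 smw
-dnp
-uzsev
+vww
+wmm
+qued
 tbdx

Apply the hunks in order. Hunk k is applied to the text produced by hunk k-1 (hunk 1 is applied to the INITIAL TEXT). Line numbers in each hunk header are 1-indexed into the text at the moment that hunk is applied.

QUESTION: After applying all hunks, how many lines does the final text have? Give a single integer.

Answer: 9

Derivation:
Hunk 1: at line 1 remove [mtoka,tmxmk,npnu] add [mlvou,mtb,jinr] -> 8 lines: wopuh mlvou mtb jinr nfto qptpp aoyzp snviy
Hunk 2: at line 3 remove [jinr,nfto,qptpp] add [ypsw,rbwwr,tbdx] -> 8 lines: wopuh mlvou mtb ypsw rbwwr tbdx aoyzp snviy
Hunk 3: at line 2 remove [mtb] add [akc] -> 8 lines: wopuh mlvou akc ypsw rbwwr tbdx aoyzp snviy
Hunk 4: at line 1 remove [akc,ypsw] add [smw,dnp,icuzh] -> 9 lines: wopuh mlvou smw dnp icuzh rbwwr tbdx aoyzp snviy
Hunk 5: at line 7 remove [aoyzp] add [xgll] -> 9 lines: wopuh mlvou smw dnp icuzh rbwwr tbdx xgll snviy
Hunk 6: at line 3 remove [icuzh,rbwwr] add [uzsev] -> 8 lines: wopuh mlvou smw dnp uzsev tbdx xgll snviy
Hunk 7: at line 3 remove [dnp,uzsev] add [vww,wmm,qued] -> 9 lines: wopuh mlvou smw vww wmm qued tbdx xgll snviy
Final line count: 9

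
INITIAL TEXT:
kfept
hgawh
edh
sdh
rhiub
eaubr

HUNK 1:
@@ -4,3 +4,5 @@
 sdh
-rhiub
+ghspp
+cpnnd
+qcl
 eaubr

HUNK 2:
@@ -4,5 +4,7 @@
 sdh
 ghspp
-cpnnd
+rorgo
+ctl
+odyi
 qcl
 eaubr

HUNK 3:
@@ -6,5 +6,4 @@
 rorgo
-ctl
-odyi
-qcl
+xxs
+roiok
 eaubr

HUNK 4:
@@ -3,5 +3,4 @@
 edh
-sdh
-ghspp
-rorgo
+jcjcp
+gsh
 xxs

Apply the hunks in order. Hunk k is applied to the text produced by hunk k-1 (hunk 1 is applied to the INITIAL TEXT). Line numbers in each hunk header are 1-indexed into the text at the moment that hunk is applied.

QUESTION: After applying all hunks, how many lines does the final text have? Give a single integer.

Hunk 1: at line 4 remove [rhiub] add [ghspp,cpnnd,qcl] -> 8 lines: kfept hgawh edh sdh ghspp cpnnd qcl eaubr
Hunk 2: at line 4 remove [cpnnd] add [rorgo,ctl,odyi] -> 10 lines: kfept hgawh edh sdh ghspp rorgo ctl odyi qcl eaubr
Hunk 3: at line 6 remove [ctl,odyi,qcl] add [xxs,roiok] -> 9 lines: kfept hgawh edh sdh ghspp rorgo xxs roiok eaubr
Hunk 4: at line 3 remove [sdh,ghspp,rorgo] add [jcjcp,gsh] -> 8 lines: kfept hgawh edh jcjcp gsh xxs roiok eaubr
Final line count: 8

Answer: 8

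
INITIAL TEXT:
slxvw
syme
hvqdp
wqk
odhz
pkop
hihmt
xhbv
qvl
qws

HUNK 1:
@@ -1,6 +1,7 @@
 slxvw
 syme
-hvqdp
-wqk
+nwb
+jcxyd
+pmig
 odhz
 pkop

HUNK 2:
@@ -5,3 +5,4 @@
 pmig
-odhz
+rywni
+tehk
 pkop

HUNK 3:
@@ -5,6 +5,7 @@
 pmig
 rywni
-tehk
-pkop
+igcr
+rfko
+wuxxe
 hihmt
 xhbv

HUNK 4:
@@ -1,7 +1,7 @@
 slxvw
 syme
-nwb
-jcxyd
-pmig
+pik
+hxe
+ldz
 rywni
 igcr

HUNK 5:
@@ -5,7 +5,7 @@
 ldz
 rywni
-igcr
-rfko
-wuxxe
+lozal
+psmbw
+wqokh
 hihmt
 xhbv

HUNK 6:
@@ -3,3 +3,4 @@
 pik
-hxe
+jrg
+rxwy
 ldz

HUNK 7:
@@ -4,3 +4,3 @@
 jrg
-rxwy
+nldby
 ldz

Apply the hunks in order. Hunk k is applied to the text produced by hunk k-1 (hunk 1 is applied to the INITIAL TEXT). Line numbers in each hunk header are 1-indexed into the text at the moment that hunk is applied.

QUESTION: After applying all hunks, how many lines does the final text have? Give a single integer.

Hunk 1: at line 1 remove [hvqdp,wqk] add [nwb,jcxyd,pmig] -> 11 lines: slxvw syme nwb jcxyd pmig odhz pkop hihmt xhbv qvl qws
Hunk 2: at line 5 remove [odhz] add [rywni,tehk] -> 12 lines: slxvw syme nwb jcxyd pmig rywni tehk pkop hihmt xhbv qvl qws
Hunk 3: at line 5 remove [tehk,pkop] add [igcr,rfko,wuxxe] -> 13 lines: slxvw syme nwb jcxyd pmig rywni igcr rfko wuxxe hihmt xhbv qvl qws
Hunk 4: at line 1 remove [nwb,jcxyd,pmig] add [pik,hxe,ldz] -> 13 lines: slxvw syme pik hxe ldz rywni igcr rfko wuxxe hihmt xhbv qvl qws
Hunk 5: at line 5 remove [igcr,rfko,wuxxe] add [lozal,psmbw,wqokh] -> 13 lines: slxvw syme pik hxe ldz rywni lozal psmbw wqokh hihmt xhbv qvl qws
Hunk 6: at line 3 remove [hxe] add [jrg,rxwy] -> 14 lines: slxvw syme pik jrg rxwy ldz rywni lozal psmbw wqokh hihmt xhbv qvl qws
Hunk 7: at line 4 remove [rxwy] add [nldby] -> 14 lines: slxvw syme pik jrg nldby ldz rywni lozal psmbw wqokh hihmt xhbv qvl qws
Final line count: 14

Answer: 14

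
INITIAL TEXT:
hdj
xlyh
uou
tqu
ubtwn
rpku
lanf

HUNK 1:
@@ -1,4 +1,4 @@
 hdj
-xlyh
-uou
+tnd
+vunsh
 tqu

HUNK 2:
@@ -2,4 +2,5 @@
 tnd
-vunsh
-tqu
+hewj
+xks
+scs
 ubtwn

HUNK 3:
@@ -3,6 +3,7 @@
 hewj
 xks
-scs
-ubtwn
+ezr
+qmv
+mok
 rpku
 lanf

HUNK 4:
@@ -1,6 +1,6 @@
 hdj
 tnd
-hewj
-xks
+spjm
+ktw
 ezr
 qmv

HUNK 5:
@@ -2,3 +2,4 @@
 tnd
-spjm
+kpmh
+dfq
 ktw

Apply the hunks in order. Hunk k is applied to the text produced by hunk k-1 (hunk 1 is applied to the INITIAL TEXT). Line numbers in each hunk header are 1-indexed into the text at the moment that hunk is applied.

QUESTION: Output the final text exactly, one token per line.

Answer: hdj
tnd
kpmh
dfq
ktw
ezr
qmv
mok
rpku
lanf

Derivation:
Hunk 1: at line 1 remove [xlyh,uou] add [tnd,vunsh] -> 7 lines: hdj tnd vunsh tqu ubtwn rpku lanf
Hunk 2: at line 2 remove [vunsh,tqu] add [hewj,xks,scs] -> 8 lines: hdj tnd hewj xks scs ubtwn rpku lanf
Hunk 3: at line 3 remove [scs,ubtwn] add [ezr,qmv,mok] -> 9 lines: hdj tnd hewj xks ezr qmv mok rpku lanf
Hunk 4: at line 1 remove [hewj,xks] add [spjm,ktw] -> 9 lines: hdj tnd spjm ktw ezr qmv mok rpku lanf
Hunk 5: at line 2 remove [spjm] add [kpmh,dfq] -> 10 lines: hdj tnd kpmh dfq ktw ezr qmv mok rpku lanf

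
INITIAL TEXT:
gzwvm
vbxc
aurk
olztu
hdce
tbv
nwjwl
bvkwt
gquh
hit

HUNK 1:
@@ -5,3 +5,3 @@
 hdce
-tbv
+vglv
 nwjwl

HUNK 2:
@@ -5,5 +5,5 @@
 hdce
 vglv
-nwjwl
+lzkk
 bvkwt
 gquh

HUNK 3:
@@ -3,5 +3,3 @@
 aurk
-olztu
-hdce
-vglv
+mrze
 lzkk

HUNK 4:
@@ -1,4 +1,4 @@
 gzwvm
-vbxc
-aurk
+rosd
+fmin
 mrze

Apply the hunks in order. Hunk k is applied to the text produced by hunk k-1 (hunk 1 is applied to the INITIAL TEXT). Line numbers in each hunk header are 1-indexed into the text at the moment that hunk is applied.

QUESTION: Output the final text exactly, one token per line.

Hunk 1: at line 5 remove [tbv] add [vglv] -> 10 lines: gzwvm vbxc aurk olztu hdce vglv nwjwl bvkwt gquh hit
Hunk 2: at line 5 remove [nwjwl] add [lzkk] -> 10 lines: gzwvm vbxc aurk olztu hdce vglv lzkk bvkwt gquh hit
Hunk 3: at line 3 remove [olztu,hdce,vglv] add [mrze] -> 8 lines: gzwvm vbxc aurk mrze lzkk bvkwt gquh hit
Hunk 4: at line 1 remove [vbxc,aurk] add [rosd,fmin] -> 8 lines: gzwvm rosd fmin mrze lzkk bvkwt gquh hit

Answer: gzwvm
rosd
fmin
mrze
lzkk
bvkwt
gquh
hit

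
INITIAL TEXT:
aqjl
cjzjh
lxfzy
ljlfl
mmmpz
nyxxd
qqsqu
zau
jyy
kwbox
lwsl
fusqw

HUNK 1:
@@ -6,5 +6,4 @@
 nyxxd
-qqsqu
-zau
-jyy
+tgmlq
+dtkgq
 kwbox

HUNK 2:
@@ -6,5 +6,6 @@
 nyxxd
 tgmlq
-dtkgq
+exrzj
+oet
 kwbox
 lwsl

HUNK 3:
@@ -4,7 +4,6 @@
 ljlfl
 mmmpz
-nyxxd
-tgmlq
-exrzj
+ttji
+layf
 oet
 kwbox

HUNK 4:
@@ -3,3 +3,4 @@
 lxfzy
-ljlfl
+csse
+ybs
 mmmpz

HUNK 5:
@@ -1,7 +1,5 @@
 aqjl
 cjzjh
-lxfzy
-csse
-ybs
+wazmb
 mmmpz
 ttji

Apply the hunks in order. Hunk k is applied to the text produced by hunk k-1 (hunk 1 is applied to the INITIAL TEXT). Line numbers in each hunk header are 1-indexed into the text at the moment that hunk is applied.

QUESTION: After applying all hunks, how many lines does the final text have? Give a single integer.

Answer: 10

Derivation:
Hunk 1: at line 6 remove [qqsqu,zau,jyy] add [tgmlq,dtkgq] -> 11 lines: aqjl cjzjh lxfzy ljlfl mmmpz nyxxd tgmlq dtkgq kwbox lwsl fusqw
Hunk 2: at line 6 remove [dtkgq] add [exrzj,oet] -> 12 lines: aqjl cjzjh lxfzy ljlfl mmmpz nyxxd tgmlq exrzj oet kwbox lwsl fusqw
Hunk 3: at line 4 remove [nyxxd,tgmlq,exrzj] add [ttji,layf] -> 11 lines: aqjl cjzjh lxfzy ljlfl mmmpz ttji layf oet kwbox lwsl fusqw
Hunk 4: at line 3 remove [ljlfl] add [csse,ybs] -> 12 lines: aqjl cjzjh lxfzy csse ybs mmmpz ttji layf oet kwbox lwsl fusqw
Hunk 5: at line 1 remove [lxfzy,csse,ybs] add [wazmb] -> 10 lines: aqjl cjzjh wazmb mmmpz ttji layf oet kwbox lwsl fusqw
Final line count: 10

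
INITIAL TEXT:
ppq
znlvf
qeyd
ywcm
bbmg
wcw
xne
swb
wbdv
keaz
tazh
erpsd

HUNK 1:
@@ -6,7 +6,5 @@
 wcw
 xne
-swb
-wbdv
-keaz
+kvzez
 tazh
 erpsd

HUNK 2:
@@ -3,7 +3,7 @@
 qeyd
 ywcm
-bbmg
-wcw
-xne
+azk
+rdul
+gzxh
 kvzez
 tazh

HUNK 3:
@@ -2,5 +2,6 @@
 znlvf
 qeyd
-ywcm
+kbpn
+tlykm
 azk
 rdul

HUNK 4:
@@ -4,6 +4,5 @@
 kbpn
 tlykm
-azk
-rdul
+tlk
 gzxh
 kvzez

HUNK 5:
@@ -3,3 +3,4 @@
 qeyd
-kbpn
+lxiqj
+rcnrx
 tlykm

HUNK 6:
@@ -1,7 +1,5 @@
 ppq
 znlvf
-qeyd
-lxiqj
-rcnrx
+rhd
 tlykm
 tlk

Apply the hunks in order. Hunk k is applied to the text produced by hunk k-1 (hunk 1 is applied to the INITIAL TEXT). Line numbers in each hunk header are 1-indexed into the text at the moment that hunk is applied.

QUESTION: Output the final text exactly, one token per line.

Hunk 1: at line 6 remove [swb,wbdv,keaz] add [kvzez] -> 10 lines: ppq znlvf qeyd ywcm bbmg wcw xne kvzez tazh erpsd
Hunk 2: at line 3 remove [bbmg,wcw,xne] add [azk,rdul,gzxh] -> 10 lines: ppq znlvf qeyd ywcm azk rdul gzxh kvzez tazh erpsd
Hunk 3: at line 2 remove [ywcm] add [kbpn,tlykm] -> 11 lines: ppq znlvf qeyd kbpn tlykm azk rdul gzxh kvzez tazh erpsd
Hunk 4: at line 4 remove [azk,rdul] add [tlk] -> 10 lines: ppq znlvf qeyd kbpn tlykm tlk gzxh kvzez tazh erpsd
Hunk 5: at line 3 remove [kbpn] add [lxiqj,rcnrx] -> 11 lines: ppq znlvf qeyd lxiqj rcnrx tlykm tlk gzxh kvzez tazh erpsd
Hunk 6: at line 1 remove [qeyd,lxiqj,rcnrx] add [rhd] -> 9 lines: ppq znlvf rhd tlykm tlk gzxh kvzez tazh erpsd

Answer: ppq
znlvf
rhd
tlykm
tlk
gzxh
kvzez
tazh
erpsd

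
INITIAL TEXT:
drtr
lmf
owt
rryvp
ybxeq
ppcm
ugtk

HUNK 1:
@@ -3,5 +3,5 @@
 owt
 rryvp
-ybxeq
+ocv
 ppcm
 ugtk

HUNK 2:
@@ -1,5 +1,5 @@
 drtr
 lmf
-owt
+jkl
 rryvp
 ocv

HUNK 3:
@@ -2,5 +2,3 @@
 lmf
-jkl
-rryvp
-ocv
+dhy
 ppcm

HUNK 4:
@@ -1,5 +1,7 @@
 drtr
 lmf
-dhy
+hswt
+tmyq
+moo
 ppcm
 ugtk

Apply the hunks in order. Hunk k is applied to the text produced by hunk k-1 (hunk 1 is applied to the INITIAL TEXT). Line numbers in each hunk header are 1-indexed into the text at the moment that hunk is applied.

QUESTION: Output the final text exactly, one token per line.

Hunk 1: at line 3 remove [ybxeq] add [ocv] -> 7 lines: drtr lmf owt rryvp ocv ppcm ugtk
Hunk 2: at line 1 remove [owt] add [jkl] -> 7 lines: drtr lmf jkl rryvp ocv ppcm ugtk
Hunk 3: at line 2 remove [jkl,rryvp,ocv] add [dhy] -> 5 lines: drtr lmf dhy ppcm ugtk
Hunk 4: at line 1 remove [dhy] add [hswt,tmyq,moo] -> 7 lines: drtr lmf hswt tmyq moo ppcm ugtk

Answer: drtr
lmf
hswt
tmyq
moo
ppcm
ugtk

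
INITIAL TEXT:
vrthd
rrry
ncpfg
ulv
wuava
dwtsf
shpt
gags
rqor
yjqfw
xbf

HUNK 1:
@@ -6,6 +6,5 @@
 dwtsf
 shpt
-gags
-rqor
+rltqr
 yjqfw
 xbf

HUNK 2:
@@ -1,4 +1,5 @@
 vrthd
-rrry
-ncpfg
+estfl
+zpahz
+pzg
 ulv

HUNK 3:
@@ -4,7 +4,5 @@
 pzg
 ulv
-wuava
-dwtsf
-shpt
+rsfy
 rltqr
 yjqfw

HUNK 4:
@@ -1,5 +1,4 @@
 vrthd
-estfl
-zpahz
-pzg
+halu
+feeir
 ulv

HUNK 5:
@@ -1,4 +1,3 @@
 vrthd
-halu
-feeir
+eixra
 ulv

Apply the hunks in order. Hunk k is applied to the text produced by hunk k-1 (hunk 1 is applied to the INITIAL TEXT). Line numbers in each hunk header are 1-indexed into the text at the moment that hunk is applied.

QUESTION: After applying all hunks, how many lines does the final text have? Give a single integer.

Answer: 7

Derivation:
Hunk 1: at line 6 remove [gags,rqor] add [rltqr] -> 10 lines: vrthd rrry ncpfg ulv wuava dwtsf shpt rltqr yjqfw xbf
Hunk 2: at line 1 remove [rrry,ncpfg] add [estfl,zpahz,pzg] -> 11 lines: vrthd estfl zpahz pzg ulv wuava dwtsf shpt rltqr yjqfw xbf
Hunk 3: at line 4 remove [wuava,dwtsf,shpt] add [rsfy] -> 9 lines: vrthd estfl zpahz pzg ulv rsfy rltqr yjqfw xbf
Hunk 4: at line 1 remove [estfl,zpahz,pzg] add [halu,feeir] -> 8 lines: vrthd halu feeir ulv rsfy rltqr yjqfw xbf
Hunk 5: at line 1 remove [halu,feeir] add [eixra] -> 7 lines: vrthd eixra ulv rsfy rltqr yjqfw xbf
Final line count: 7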